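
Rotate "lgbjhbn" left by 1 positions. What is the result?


Input: "lgbjhbn", rotate left by 1
First 1 characters: "l"
Remaining characters: "gbjhbn"
Concatenate remaining + first: "gbjhbn" + "l" = "gbjhbnl"

gbjhbnl


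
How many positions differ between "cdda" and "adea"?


Comparing "cdda" and "adea" position by position:
  Position 0: 'c' vs 'a' => DIFFER
  Position 1: 'd' vs 'd' => same
  Position 2: 'd' vs 'e' => DIFFER
  Position 3: 'a' vs 'a' => same
Positions that differ: 2

2


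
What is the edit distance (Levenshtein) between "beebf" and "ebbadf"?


Computing edit distance: "beebf" -> "ebbadf"
DP table:
           e    b    b    a    d    f
      0    1    2    3    4    5    6
  b   1    1    1    2    3    4    5
  e   2    1    2    2    3    4    5
  e   3    2    2    3    3    4    5
  b   4    3    2    2    3    4    5
  f   5    4    3    3    3    4    4
Edit distance = dp[5][6] = 4

4


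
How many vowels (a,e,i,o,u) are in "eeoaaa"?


Input: eeoaaa
Checking each character:
  'e' at position 0: vowel (running total: 1)
  'e' at position 1: vowel (running total: 2)
  'o' at position 2: vowel (running total: 3)
  'a' at position 3: vowel (running total: 4)
  'a' at position 4: vowel (running total: 5)
  'a' at position 5: vowel (running total: 6)
Total vowels: 6

6


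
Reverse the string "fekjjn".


Input: fekjjn
Reading characters right to left:
  Position 5: 'n'
  Position 4: 'j'
  Position 3: 'j'
  Position 2: 'k'
  Position 1: 'e'
  Position 0: 'f'
Reversed: njjkef

njjkef


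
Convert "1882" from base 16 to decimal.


Input: "1882" in base 16
Positional expansion:
  Digit '1' (value 1) x 16^3 = 4096
  Digit '8' (value 8) x 16^2 = 2048
  Digit '8' (value 8) x 16^1 = 128
  Digit '2' (value 2) x 16^0 = 2
Sum = 6274

6274


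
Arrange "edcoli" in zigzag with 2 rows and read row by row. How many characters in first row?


Zigzag "edcoli" into 2 rows:
Placing characters:
  'e' => row 0
  'd' => row 1
  'c' => row 0
  'o' => row 1
  'l' => row 0
  'i' => row 1
Rows:
  Row 0: "ecl"
  Row 1: "doi"
First row length: 3

3


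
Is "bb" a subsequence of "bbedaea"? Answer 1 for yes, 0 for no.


Check if "bb" is a subsequence of "bbedaea"
Greedy scan:
  Position 0 ('b'): matches sub[0] = 'b'
  Position 1 ('b'): matches sub[1] = 'b'
  Position 2 ('e'): no match needed
  Position 3 ('d'): no match needed
  Position 4 ('a'): no match needed
  Position 5 ('e'): no match needed
  Position 6 ('a'): no match needed
All 2 characters matched => is a subsequence

1


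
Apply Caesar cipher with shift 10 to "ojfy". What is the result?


Caesar cipher: shift "ojfy" by 10
  'o' (pos 14) + 10 = pos 24 = 'y'
  'j' (pos 9) + 10 = pos 19 = 't'
  'f' (pos 5) + 10 = pos 15 = 'p'
  'y' (pos 24) + 10 = pos 8 = 'i'
Result: ytpi

ytpi


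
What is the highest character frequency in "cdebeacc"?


Input: cdebeacc
Character counts:
  'a': 1
  'b': 1
  'c': 3
  'd': 1
  'e': 2
Maximum frequency: 3

3


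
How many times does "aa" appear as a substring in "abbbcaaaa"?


Searching for "aa" in "abbbcaaaa"
Scanning each position:
  Position 0: "ab" => no
  Position 1: "bb" => no
  Position 2: "bb" => no
  Position 3: "bc" => no
  Position 4: "ca" => no
  Position 5: "aa" => MATCH
  Position 6: "aa" => MATCH
  Position 7: "aa" => MATCH
Total occurrences: 3

3


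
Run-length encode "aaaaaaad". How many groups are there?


Input: aaaaaaad
Scanning for consecutive runs:
  Group 1: 'a' x 7 (positions 0-6)
  Group 2: 'd' x 1 (positions 7-7)
Total groups: 2

2


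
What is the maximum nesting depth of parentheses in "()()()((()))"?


Input: "()()()((()))"
Tracking depth:
  Position 0 '(': depth becomes 1
  Position 1 ')': depth becomes 0
  Position 2 '(': depth becomes 1
  Position 3 ')': depth becomes 0
  Position 4 '(': depth becomes 1
  Position 5 ')': depth becomes 0
  Position 6 '(': depth becomes 1
  Position 7 '(': depth becomes 2
  Position 8 '(': depth becomes 3
  Position 9 ')': depth becomes 2
  Position 10 ')': depth becomes 1
  Position 11 ')': depth becomes 0
Maximum depth reached: 3

3


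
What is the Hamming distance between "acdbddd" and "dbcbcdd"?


Comparing "acdbddd" and "dbcbcdd" position by position:
  Position 0: 'a' vs 'd' => differ
  Position 1: 'c' vs 'b' => differ
  Position 2: 'd' vs 'c' => differ
  Position 3: 'b' vs 'b' => same
  Position 4: 'd' vs 'c' => differ
  Position 5: 'd' vs 'd' => same
  Position 6: 'd' vs 'd' => same
Total differences (Hamming distance): 4

4


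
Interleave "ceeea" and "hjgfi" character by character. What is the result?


Interleaving "ceeea" and "hjgfi":
  Position 0: 'c' from first, 'h' from second => "ch"
  Position 1: 'e' from first, 'j' from second => "ej"
  Position 2: 'e' from first, 'g' from second => "eg"
  Position 3: 'e' from first, 'f' from second => "ef"
  Position 4: 'a' from first, 'i' from second => "ai"
Result: chejegefai

chejegefai


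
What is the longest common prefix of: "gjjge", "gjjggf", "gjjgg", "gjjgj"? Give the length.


Words: gjjge, gjjggf, gjjgg, gjjgj
  Position 0: all 'g' => match
  Position 1: all 'j' => match
  Position 2: all 'j' => match
  Position 3: all 'g' => match
  Position 4: ('e', 'g', 'g', 'j') => mismatch, stop
LCP = "gjjg" (length 4)

4


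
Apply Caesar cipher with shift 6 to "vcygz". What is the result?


Caesar cipher: shift "vcygz" by 6
  'v' (pos 21) + 6 = pos 1 = 'b'
  'c' (pos 2) + 6 = pos 8 = 'i'
  'y' (pos 24) + 6 = pos 4 = 'e'
  'g' (pos 6) + 6 = pos 12 = 'm'
  'z' (pos 25) + 6 = pos 5 = 'f'
Result: biemf

biemf


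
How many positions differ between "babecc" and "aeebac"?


Comparing "babecc" and "aeebac" position by position:
  Position 0: 'b' vs 'a' => DIFFER
  Position 1: 'a' vs 'e' => DIFFER
  Position 2: 'b' vs 'e' => DIFFER
  Position 3: 'e' vs 'b' => DIFFER
  Position 4: 'c' vs 'a' => DIFFER
  Position 5: 'c' vs 'c' => same
Positions that differ: 5

5


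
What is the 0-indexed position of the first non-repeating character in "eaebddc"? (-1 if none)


Input: eaebddc
Character frequencies:
  'a': 1
  'b': 1
  'c': 1
  'd': 2
  'e': 2
Scanning left to right for freq == 1:
  Position 0 ('e'): freq=2, skip
  Position 1 ('a'): unique! => answer = 1

1


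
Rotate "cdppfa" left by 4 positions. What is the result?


Input: "cdppfa", rotate left by 4
First 4 characters: "cdpp"
Remaining characters: "fa"
Concatenate remaining + first: "fa" + "cdpp" = "facdpp"

facdpp


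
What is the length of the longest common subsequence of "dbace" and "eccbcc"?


LCS of "dbace" and "eccbcc"
DP table:
           e    c    c    b    c    c
      0    0    0    0    0    0    0
  d   0    0    0    0    0    0    0
  b   0    0    0    0    1    1    1
  a   0    0    0    0    1    1    1
  c   0    0    1    1    1    2    2
  e   0    1    1    1    1    2    2
LCS length = dp[5][6] = 2

2


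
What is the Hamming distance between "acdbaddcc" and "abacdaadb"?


Comparing "acdbaddcc" and "abacdaadb" position by position:
  Position 0: 'a' vs 'a' => same
  Position 1: 'c' vs 'b' => differ
  Position 2: 'd' vs 'a' => differ
  Position 3: 'b' vs 'c' => differ
  Position 4: 'a' vs 'd' => differ
  Position 5: 'd' vs 'a' => differ
  Position 6: 'd' vs 'a' => differ
  Position 7: 'c' vs 'd' => differ
  Position 8: 'c' vs 'b' => differ
Total differences (Hamming distance): 8

8


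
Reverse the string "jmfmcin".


Input: jmfmcin
Reading characters right to left:
  Position 6: 'n'
  Position 5: 'i'
  Position 4: 'c'
  Position 3: 'm'
  Position 2: 'f'
  Position 1: 'm'
  Position 0: 'j'
Reversed: nicmfmj

nicmfmj


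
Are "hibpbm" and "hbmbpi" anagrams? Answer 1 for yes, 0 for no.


Strings: "hibpbm", "hbmbpi"
Sorted first:  bbhimp
Sorted second: bbhimp
Sorted forms match => anagrams

1


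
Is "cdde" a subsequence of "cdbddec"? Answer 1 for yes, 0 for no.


Check if "cdde" is a subsequence of "cdbddec"
Greedy scan:
  Position 0 ('c'): matches sub[0] = 'c'
  Position 1 ('d'): matches sub[1] = 'd'
  Position 2 ('b'): no match needed
  Position 3 ('d'): matches sub[2] = 'd'
  Position 4 ('d'): no match needed
  Position 5 ('e'): matches sub[3] = 'e'
  Position 6 ('c'): no match needed
All 4 characters matched => is a subsequence

1


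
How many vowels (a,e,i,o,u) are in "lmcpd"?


Input: lmcpd
Checking each character:
  'l' at position 0: consonant
  'm' at position 1: consonant
  'c' at position 2: consonant
  'p' at position 3: consonant
  'd' at position 4: consonant
Total vowels: 0

0


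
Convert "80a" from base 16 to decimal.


Input: "80a" in base 16
Positional expansion:
  Digit '8' (value 8) x 16^2 = 2048
  Digit '0' (value 0) x 16^1 = 0
  Digit 'a' (value 10) x 16^0 = 10
Sum = 2058

2058


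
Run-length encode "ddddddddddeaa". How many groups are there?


Input: ddddddddddeaa
Scanning for consecutive runs:
  Group 1: 'd' x 10 (positions 0-9)
  Group 2: 'e' x 1 (positions 10-10)
  Group 3: 'a' x 2 (positions 11-12)
Total groups: 3

3


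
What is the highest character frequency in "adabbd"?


Input: adabbd
Character counts:
  'a': 2
  'b': 2
  'd': 2
Maximum frequency: 2

2


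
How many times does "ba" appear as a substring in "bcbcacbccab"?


Searching for "ba" in "bcbcacbccab"
Scanning each position:
  Position 0: "bc" => no
  Position 1: "cb" => no
  Position 2: "bc" => no
  Position 3: "ca" => no
  Position 4: "ac" => no
  Position 5: "cb" => no
  Position 6: "bc" => no
  Position 7: "cc" => no
  Position 8: "ca" => no
  Position 9: "ab" => no
Total occurrences: 0

0


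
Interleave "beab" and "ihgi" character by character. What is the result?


Interleaving "beab" and "ihgi":
  Position 0: 'b' from first, 'i' from second => "bi"
  Position 1: 'e' from first, 'h' from second => "eh"
  Position 2: 'a' from first, 'g' from second => "ag"
  Position 3: 'b' from first, 'i' from second => "bi"
Result: biehagbi

biehagbi


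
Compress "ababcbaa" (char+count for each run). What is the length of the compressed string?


Input: ababcbaa
Runs:
  'a' x 1 => "a1"
  'b' x 1 => "b1"
  'a' x 1 => "a1"
  'b' x 1 => "b1"
  'c' x 1 => "c1"
  'b' x 1 => "b1"
  'a' x 2 => "a2"
Compressed: "a1b1a1b1c1b1a2"
Compressed length: 14

14


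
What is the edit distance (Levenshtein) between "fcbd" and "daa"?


Computing edit distance: "fcbd" -> "daa"
DP table:
           d    a    a
      0    1    2    3
  f   1    1    2    3
  c   2    2    2    3
  b   3    3    3    3
  d   4    3    4    4
Edit distance = dp[4][3] = 4

4


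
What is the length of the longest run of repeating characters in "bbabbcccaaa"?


Input: "bbabbcccaaa"
Scanning for longest run:
  Position 1 ('b'): continues run of 'b', length=2
  Position 2 ('a'): new char, reset run to 1
  Position 3 ('b'): new char, reset run to 1
  Position 4 ('b'): continues run of 'b', length=2
  Position 5 ('c'): new char, reset run to 1
  Position 6 ('c'): continues run of 'c', length=2
  Position 7 ('c'): continues run of 'c', length=3
  Position 8 ('a'): new char, reset run to 1
  Position 9 ('a'): continues run of 'a', length=2
  Position 10 ('a'): continues run of 'a', length=3
Longest run: 'c' with length 3

3


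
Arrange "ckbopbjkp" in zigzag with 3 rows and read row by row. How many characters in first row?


Zigzag "ckbopbjkp" into 3 rows:
Placing characters:
  'c' => row 0
  'k' => row 1
  'b' => row 2
  'o' => row 1
  'p' => row 0
  'b' => row 1
  'j' => row 2
  'k' => row 1
  'p' => row 0
Rows:
  Row 0: "cpp"
  Row 1: "kobk"
  Row 2: "bj"
First row length: 3

3


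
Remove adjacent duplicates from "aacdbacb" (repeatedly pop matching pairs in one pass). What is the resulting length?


Input: aacdbacb
Stack-based adjacent duplicate removal:
  Read 'a': push. Stack: a
  Read 'a': matches stack top 'a' => pop. Stack: (empty)
  Read 'c': push. Stack: c
  Read 'd': push. Stack: cd
  Read 'b': push. Stack: cdb
  Read 'a': push. Stack: cdba
  Read 'c': push. Stack: cdbac
  Read 'b': push. Stack: cdbacb
Final stack: "cdbacb" (length 6)

6


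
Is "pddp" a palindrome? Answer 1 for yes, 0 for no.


Input: pddp
Reversed: pddp
  Compare pos 0 ('p') with pos 3 ('p'): match
  Compare pos 1 ('d') with pos 2 ('d'): match
Result: palindrome

1


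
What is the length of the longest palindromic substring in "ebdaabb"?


Input: "ebdaabb"
Checking substrings for palindromes:
  [3:5] "aa" (len 2) => palindrome
  [5:7] "bb" (len 2) => palindrome
Longest palindromic substring: "aa" with length 2

2


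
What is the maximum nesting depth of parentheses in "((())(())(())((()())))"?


Input: "((())(())(())((()())))"
Tracking depth:
  Position 0 '(': depth becomes 1
  Position 1 '(': depth becomes 2
  Position 2 '(': depth becomes 3
  Position 3 ')': depth becomes 2
  Position 4 ')': depth becomes 1
  Position 5 '(': depth becomes 2
  Position 6 '(': depth becomes 3
  Position 7 ')': depth becomes 2
  Position 8 ')': depth becomes 1
  Position 9 '(': depth becomes 2
  Position 10 '(': depth becomes 3
  Position 11 ')': depth becomes 2
  Position 12 ')': depth becomes 1
  Position 13 '(': depth becomes 2
  Position 14 '(': depth becomes 3
  Position 15 '(': depth becomes 4
  Position 16 ')': depth becomes 3
  Position 17 '(': depth becomes 4
  Position 18 ')': depth becomes 3
  Position 19 ')': depth becomes 2
  Position 20 ')': depth becomes 1
  Position 21 ')': depth becomes 0
Maximum depth reached: 4

4


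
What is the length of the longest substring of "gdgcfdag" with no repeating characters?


Input: "gdgcfdag"
Sliding window (track last position of each char):
  Position 0 ('g'): window [0,0] length 1 -- new best
  Position 1 ('d'): window [0,1] length 2 -- new best
  Position 2 ('g'): repeat (last at 0), move window start to 1
  Position 2 ('g'): window [1,2] length 2
  Position 3 ('c'): window [1,3] length 3 -- new best
  Position 4 ('f'): window [1,4] length 4 -- new best
  Position 5 ('d'): repeat (last at 1), move window start to 2
  Position 5 ('d'): window [2,5] length 4
  Position 6 ('a'): window [2,6] length 5 -- new best
  Position 7 ('g'): repeat (last at 2), move window start to 3
  Position 7 ('g'): window [3,7] length 5
Longest substring with no repeats: "gcfda" with length 5

5


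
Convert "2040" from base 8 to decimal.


Input: "2040" in base 8
Positional expansion:
  Digit '2' (value 2) x 8^3 = 1024
  Digit '0' (value 0) x 8^2 = 0
  Digit '4' (value 4) x 8^1 = 32
  Digit '0' (value 0) x 8^0 = 0
Sum = 1056

1056


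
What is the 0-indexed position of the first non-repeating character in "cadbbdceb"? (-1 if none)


Input: cadbbdceb
Character frequencies:
  'a': 1
  'b': 3
  'c': 2
  'd': 2
  'e': 1
Scanning left to right for freq == 1:
  Position 0 ('c'): freq=2, skip
  Position 1 ('a'): unique! => answer = 1

1


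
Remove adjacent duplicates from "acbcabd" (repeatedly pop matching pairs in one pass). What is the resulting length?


Input: acbcabd
Stack-based adjacent duplicate removal:
  Read 'a': push. Stack: a
  Read 'c': push. Stack: ac
  Read 'b': push. Stack: acb
  Read 'c': push. Stack: acbc
  Read 'a': push. Stack: acbca
  Read 'b': push. Stack: acbcab
  Read 'd': push. Stack: acbcabd
Final stack: "acbcabd" (length 7)

7


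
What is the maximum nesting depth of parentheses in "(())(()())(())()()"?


Input: "(())(()())(())()()"
Tracking depth:
  Position 0 '(': depth becomes 1
  Position 1 '(': depth becomes 2
  Position 2 ')': depth becomes 1
  Position 3 ')': depth becomes 0
  Position 4 '(': depth becomes 1
  Position 5 '(': depth becomes 2
  Position 6 ')': depth becomes 1
  Position 7 '(': depth becomes 2
  Position 8 ')': depth becomes 1
  Position 9 ')': depth becomes 0
  Position 10 '(': depth becomes 1
  Position 11 '(': depth becomes 2
  Position 12 ')': depth becomes 1
  Position 13 ')': depth becomes 0
  Position 14 '(': depth becomes 1
  Position 15 ')': depth becomes 0
  Position 16 '(': depth becomes 1
  Position 17 ')': depth becomes 0
Maximum depth reached: 2

2


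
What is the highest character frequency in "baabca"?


Input: baabca
Character counts:
  'a': 3
  'b': 2
  'c': 1
Maximum frequency: 3

3


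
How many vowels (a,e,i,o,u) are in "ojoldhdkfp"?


Input: ojoldhdkfp
Checking each character:
  'o' at position 0: vowel (running total: 1)
  'j' at position 1: consonant
  'o' at position 2: vowel (running total: 2)
  'l' at position 3: consonant
  'd' at position 4: consonant
  'h' at position 5: consonant
  'd' at position 6: consonant
  'k' at position 7: consonant
  'f' at position 8: consonant
  'p' at position 9: consonant
Total vowels: 2

2


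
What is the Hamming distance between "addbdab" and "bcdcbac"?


Comparing "addbdab" and "bcdcbac" position by position:
  Position 0: 'a' vs 'b' => differ
  Position 1: 'd' vs 'c' => differ
  Position 2: 'd' vs 'd' => same
  Position 3: 'b' vs 'c' => differ
  Position 4: 'd' vs 'b' => differ
  Position 5: 'a' vs 'a' => same
  Position 6: 'b' vs 'c' => differ
Total differences (Hamming distance): 5

5


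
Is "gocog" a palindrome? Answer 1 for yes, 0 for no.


Input: gocog
Reversed: gocog
  Compare pos 0 ('g') with pos 4 ('g'): match
  Compare pos 1 ('o') with pos 3 ('o'): match
Result: palindrome

1


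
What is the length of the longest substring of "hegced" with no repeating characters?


Input: "hegced"
Sliding window (track last position of each char):
  Position 0 ('h'): window [0,0] length 1 -- new best
  Position 1 ('e'): window [0,1] length 2 -- new best
  Position 2 ('g'): window [0,2] length 3 -- new best
  Position 3 ('c'): window [0,3] length 4 -- new best
  Position 4 ('e'): repeat (last at 1), move window start to 2
  Position 4 ('e'): window [2,4] length 3
  Position 5 ('d'): window [2,5] length 4
Longest substring with no repeats: "hegc" with length 4

4


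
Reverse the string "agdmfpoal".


Input: agdmfpoal
Reading characters right to left:
  Position 8: 'l'
  Position 7: 'a'
  Position 6: 'o'
  Position 5: 'p'
  Position 4: 'f'
  Position 3: 'm'
  Position 2: 'd'
  Position 1: 'g'
  Position 0: 'a'
Reversed: laopfmdga

laopfmdga


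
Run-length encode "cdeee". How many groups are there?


Input: cdeee
Scanning for consecutive runs:
  Group 1: 'c' x 1 (positions 0-0)
  Group 2: 'd' x 1 (positions 1-1)
  Group 3: 'e' x 3 (positions 2-4)
Total groups: 3

3


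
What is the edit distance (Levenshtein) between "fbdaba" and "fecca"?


Computing edit distance: "fbdaba" -> "fecca"
DP table:
           f    e    c    c    a
      0    1    2    3    4    5
  f   1    0    1    2    3    4
  b   2    1    1    2    3    4
  d   3    2    2    2    3    4
  a   4    3    3    3    3    3
  b   5    4    4    4    4    4
  a   6    5    5    5    5    4
Edit distance = dp[6][5] = 4

4


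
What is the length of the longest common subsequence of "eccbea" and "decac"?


LCS of "eccbea" and "decac"
DP table:
           d    e    c    a    c
      0    0    0    0    0    0
  e   0    0    1    1    1    1
  c   0    0    1    2    2    2
  c   0    0    1    2    2    3
  b   0    0    1    2    2    3
  e   0    0    1    2    2    3
  a   0    0    1    2    3    3
LCS length = dp[6][5] = 3

3


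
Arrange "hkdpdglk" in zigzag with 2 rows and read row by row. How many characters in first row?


Zigzag "hkdpdglk" into 2 rows:
Placing characters:
  'h' => row 0
  'k' => row 1
  'd' => row 0
  'p' => row 1
  'd' => row 0
  'g' => row 1
  'l' => row 0
  'k' => row 1
Rows:
  Row 0: "hddl"
  Row 1: "kpgk"
First row length: 4

4


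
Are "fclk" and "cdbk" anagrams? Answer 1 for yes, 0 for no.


Strings: "fclk", "cdbk"
Sorted first:  cfkl
Sorted second: bcdk
Differ at position 0: 'c' vs 'b' => not anagrams

0


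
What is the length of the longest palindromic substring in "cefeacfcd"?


Input: "cefeacfcd"
Checking substrings for palindromes:
  [1:4] "efe" (len 3) => palindrome
  [5:8] "cfc" (len 3) => palindrome
Longest palindromic substring: "efe" with length 3

3


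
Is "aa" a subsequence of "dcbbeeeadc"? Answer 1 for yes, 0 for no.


Check if "aa" is a subsequence of "dcbbeeeadc"
Greedy scan:
  Position 0 ('d'): no match needed
  Position 1 ('c'): no match needed
  Position 2 ('b'): no match needed
  Position 3 ('b'): no match needed
  Position 4 ('e'): no match needed
  Position 5 ('e'): no match needed
  Position 6 ('e'): no match needed
  Position 7 ('a'): matches sub[0] = 'a'
  Position 8 ('d'): no match needed
  Position 9 ('c'): no match needed
Only matched 1/2 characters => not a subsequence

0


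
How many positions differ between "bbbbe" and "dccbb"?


Comparing "bbbbe" and "dccbb" position by position:
  Position 0: 'b' vs 'd' => DIFFER
  Position 1: 'b' vs 'c' => DIFFER
  Position 2: 'b' vs 'c' => DIFFER
  Position 3: 'b' vs 'b' => same
  Position 4: 'e' vs 'b' => DIFFER
Positions that differ: 4

4


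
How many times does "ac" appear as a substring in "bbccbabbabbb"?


Searching for "ac" in "bbccbabbabbb"
Scanning each position:
  Position 0: "bb" => no
  Position 1: "bc" => no
  Position 2: "cc" => no
  Position 3: "cb" => no
  Position 4: "ba" => no
  Position 5: "ab" => no
  Position 6: "bb" => no
  Position 7: "ba" => no
  Position 8: "ab" => no
  Position 9: "bb" => no
  Position 10: "bb" => no
Total occurrences: 0

0


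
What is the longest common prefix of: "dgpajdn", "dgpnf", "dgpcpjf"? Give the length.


Words: dgpajdn, dgpnf, dgpcpjf
  Position 0: all 'd' => match
  Position 1: all 'g' => match
  Position 2: all 'p' => match
  Position 3: ('a', 'n', 'c') => mismatch, stop
LCP = "dgp" (length 3)

3


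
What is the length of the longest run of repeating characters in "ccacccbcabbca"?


Input: "ccacccbcabbca"
Scanning for longest run:
  Position 1 ('c'): continues run of 'c', length=2
  Position 2 ('a'): new char, reset run to 1
  Position 3 ('c'): new char, reset run to 1
  Position 4 ('c'): continues run of 'c', length=2
  Position 5 ('c'): continues run of 'c', length=3
  Position 6 ('b'): new char, reset run to 1
  Position 7 ('c'): new char, reset run to 1
  Position 8 ('a'): new char, reset run to 1
  Position 9 ('b'): new char, reset run to 1
  Position 10 ('b'): continues run of 'b', length=2
  Position 11 ('c'): new char, reset run to 1
  Position 12 ('a'): new char, reset run to 1
Longest run: 'c' with length 3

3


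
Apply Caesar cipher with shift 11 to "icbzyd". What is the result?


Caesar cipher: shift "icbzyd" by 11
  'i' (pos 8) + 11 = pos 19 = 't'
  'c' (pos 2) + 11 = pos 13 = 'n'
  'b' (pos 1) + 11 = pos 12 = 'm'
  'z' (pos 25) + 11 = pos 10 = 'k'
  'y' (pos 24) + 11 = pos 9 = 'j'
  'd' (pos 3) + 11 = pos 14 = 'o'
Result: tnmkjo

tnmkjo


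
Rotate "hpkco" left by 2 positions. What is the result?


Input: "hpkco", rotate left by 2
First 2 characters: "hp"
Remaining characters: "kco"
Concatenate remaining + first: "kco" + "hp" = "kcohp"

kcohp


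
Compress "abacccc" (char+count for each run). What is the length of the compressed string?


Input: abacccc
Runs:
  'a' x 1 => "a1"
  'b' x 1 => "b1"
  'a' x 1 => "a1"
  'c' x 4 => "c4"
Compressed: "a1b1a1c4"
Compressed length: 8

8


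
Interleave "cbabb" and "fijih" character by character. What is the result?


Interleaving "cbabb" and "fijih":
  Position 0: 'c' from first, 'f' from second => "cf"
  Position 1: 'b' from first, 'i' from second => "bi"
  Position 2: 'a' from first, 'j' from second => "aj"
  Position 3: 'b' from first, 'i' from second => "bi"
  Position 4: 'b' from first, 'h' from second => "bh"
Result: cfbiajbibh

cfbiajbibh


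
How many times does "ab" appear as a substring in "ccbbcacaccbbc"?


Searching for "ab" in "ccbbcacaccbbc"
Scanning each position:
  Position 0: "cc" => no
  Position 1: "cb" => no
  Position 2: "bb" => no
  Position 3: "bc" => no
  Position 4: "ca" => no
  Position 5: "ac" => no
  Position 6: "ca" => no
  Position 7: "ac" => no
  Position 8: "cc" => no
  Position 9: "cb" => no
  Position 10: "bb" => no
  Position 11: "bc" => no
Total occurrences: 0

0


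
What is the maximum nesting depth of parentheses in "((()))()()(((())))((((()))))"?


Input: "((()))()()(((())))((((()))))"
Tracking depth:
  Position 0 '(': depth becomes 1
  Position 1 '(': depth becomes 2
  Position 2 '(': depth becomes 3
  Position 3 ')': depth becomes 2
  Position 4 ')': depth becomes 1
  Position 5 ')': depth becomes 0
  Position 6 '(': depth becomes 1
  Position 7 ')': depth becomes 0
  Position 8 '(': depth becomes 1
  Position 9 ')': depth becomes 0
  Position 10 '(': depth becomes 1
  Position 11 '(': depth becomes 2
  Position 12 '(': depth becomes 3
  Position 13 '(': depth becomes 4
  Position 14 ')': depth becomes 3
  Position 15 ')': depth becomes 2
  Position 16 ')': depth becomes 1
  Position 17 ')': depth becomes 0
  Position 18 '(': depth becomes 1
  Position 19 '(': depth becomes 2
  Position 20 '(': depth becomes 3
  Position 21 '(': depth becomes 4
  Position 22 '(': depth becomes 5
  Position 23 ')': depth becomes 4
  Position 24 ')': depth becomes 3
  Position 25 ')': depth becomes 2
  Position 26 ')': depth becomes 1
  Position 27 ')': depth becomes 0
Maximum depth reached: 5

5


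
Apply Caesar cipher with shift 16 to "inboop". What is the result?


Caesar cipher: shift "inboop" by 16
  'i' (pos 8) + 16 = pos 24 = 'y'
  'n' (pos 13) + 16 = pos 3 = 'd'
  'b' (pos 1) + 16 = pos 17 = 'r'
  'o' (pos 14) + 16 = pos 4 = 'e'
  'o' (pos 14) + 16 = pos 4 = 'e'
  'p' (pos 15) + 16 = pos 5 = 'f'
Result: ydreef

ydreef


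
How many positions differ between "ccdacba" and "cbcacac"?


Comparing "ccdacba" and "cbcacac" position by position:
  Position 0: 'c' vs 'c' => same
  Position 1: 'c' vs 'b' => DIFFER
  Position 2: 'd' vs 'c' => DIFFER
  Position 3: 'a' vs 'a' => same
  Position 4: 'c' vs 'c' => same
  Position 5: 'b' vs 'a' => DIFFER
  Position 6: 'a' vs 'c' => DIFFER
Positions that differ: 4

4


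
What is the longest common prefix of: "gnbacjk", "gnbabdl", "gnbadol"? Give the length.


Words: gnbacjk, gnbabdl, gnbadol
  Position 0: all 'g' => match
  Position 1: all 'n' => match
  Position 2: all 'b' => match
  Position 3: all 'a' => match
  Position 4: ('c', 'b', 'd') => mismatch, stop
LCP = "gnba" (length 4)

4


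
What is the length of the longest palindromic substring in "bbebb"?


Input: "bbebb"
Checking substrings for palindromes:
  [0:5] "bbebb" (len 5) => palindrome
  [1:4] "beb" (len 3) => palindrome
  [0:2] "bb" (len 2) => palindrome
  [3:5] "bb" (len 2) => palindrome
Longest palindromic substring: "bbebb" with length 5

5


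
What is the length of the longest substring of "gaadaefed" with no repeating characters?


Input: "gaadaefed"
Sliding window (track last position of each char):
  Position 0 ('g'): window [0,0] length 1 -- new best
  Position 1 ('a'): window [0,1] length 2 -- new best
  Position 2 ('a'): repeat (last at 1), move window start to 2
  Position 2 ('a'): window [2,2] length 1
  Position 3 ('d'): window [2,3] length 2
  Position 4 ('a'): repeat (last at 2), move window start to 3
  Position 4 ('a'): window [3,4] length 2
  Position 5 ('e'): window [3,5] length 3 -- new best
  Position 6 ('f'): window [3,6] length 4 -- new best
  Position 7 ('e'): repeat (last at 5), move window start to 6
  Position 7 ('e'): window [6,7] length 2
  Position 8 ('d'): window [6,8] length 3
Longest substring with no repeats: "daef" with length 4

4


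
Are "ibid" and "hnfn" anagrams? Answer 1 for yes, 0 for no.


Strings: "ibid", "hnfn"
Sorted first:  bdii
Sorted second: fhnn
Differ at position 0: 'b' vs 'f' => not anagrams

0


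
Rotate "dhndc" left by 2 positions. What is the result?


Input: "dhndc", rotate left by 2
First 2 characters: "dh"
Remaining characters: "ndc"
Concatenate remaining + first: "ndc" + "dh" = "ndcdh"

ndcdh


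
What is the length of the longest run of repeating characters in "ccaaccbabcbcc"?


Input: "ccaaccbabcbcc"
Scanning for longest run:
  Position 1 ('c'): continues run of 'c', length=2
  Position 2 ('a'): new char, reset run to 1
  Position 3 ('a'): continues run of 'a', length=2
  Position 4 ('c'): new char, reset run to 1
  Position 5 ('c'): continues run of 'c', length=2
  Position 6 ('b'): new char, reset run to 1
  Position 7 ('a'): new char, reset run to 1
  Position 8 ('b'): new char, reset run to 1
  Position 9 ('c'): new char, reset run to 1
  Position 10 ('b'): new char, reset run to 1
  Position 11 ('c'): new char, reset run to 1
  Position 12 ('c'): continues run of 'c', length=2
Longest run: 'c' with length 2

2


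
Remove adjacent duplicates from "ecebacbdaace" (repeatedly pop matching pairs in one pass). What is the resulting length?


Input: ecebacbdaace
Stack-based adjacent duplicate removal:
  Read 'e': push. Stack: e
  Read 'c': push. Stack: ec
  Read 'e': push. Stack: ece
  Read 'b': push. Stack: eceb
  Read 'a': push. Stack: eceba
  Read 'c': push. Stack: ecebac
  Read 'b': push. Stack: ecebacb
  Read 'd': push. Stack: ecebacbd
  Read 'a': push. Stack: ecebacbda
  Read 'a': matches stack top 'a' => pop. Stack: ecebacbd
  Read 'c': push. Stack: ecebacbdc
  Read 'e': push. Stack: ecebacbdce
Final stack: "ecebacbdce" (length 10)

10


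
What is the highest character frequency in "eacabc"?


Input: eacabc
Character counts:
  'a': 2
  'b': 1
  'c': 2
  'e': 1
Maximum frequency: 2

2


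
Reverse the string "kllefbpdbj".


Input: kllefbpdbj
Reading characters right to left:
  Position 9: 'j'
  Position 8: 'b'
  Position 7: 'd'
  Position 6: 'p'
  Position 5: 'b'
  Position 4: 'f'
  Position 3: 'e'
  Position 2: 'l'
  Position 1: 'l'
  Position 0: 'k'
Reversed: jbdpbfellk

jbdpbfellk


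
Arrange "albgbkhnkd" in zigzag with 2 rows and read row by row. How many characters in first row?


Zigzag "albgbkhnkd" into 2 rows:
Placing characters:
  'a' => row 0
  'l' => row 1
  'b' => row 0
  'g' => row 1
  'b' => row 0
  'k' => row 1
  'h' => row 0
  'n' => row 1
  'k' => row 0
  'd' => row 1
Rows:
  Row 0: "abbhk"
  Row 1: "lgknd"
First row length: 5

5


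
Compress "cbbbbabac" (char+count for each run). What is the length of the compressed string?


Input: cbbbbabac
Runs:
  'c' x 1 => "c1"
  'b' x 4 => "b4"
  'a' x 1 => "a1"
  'b' x 1 => "b1"
  'a' x 1 => "a1"
  'c' x 1 => "c1"
Compressed: "c1b4a1b1a1c1"
Compressed length: 12

12


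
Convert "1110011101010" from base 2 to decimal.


Input: "1110011101010" in base 2
Positional expansion:
  Digit '1' (value 1) x 2^12 = 4096
  Digit '1' (value 1) x 2^11 = 2048
  Digit '1' (value 1) x 2^10 = 1024
  Digit '0' (value 0) x 2^9 = 0
  Digit '0' (value 0) x 2^8 = 0
  Digit '1' (value 1) x 2^7 = 128
  Digit '1' (value 1) x 2^6 = 64
  Digit '1' (value 1) x 2^5 = 32
  Digit '0' (value 0) x 2^4 = 0
  Digit '1' (value 1) x 2^3 = 8
  Digit '0' (value 0) x 2^2 = 0
  Digit '1' (value 1) x 2^1 = 2
  Digit '0' (value 0) x 2^0 = 0
Sum = 7402

7402


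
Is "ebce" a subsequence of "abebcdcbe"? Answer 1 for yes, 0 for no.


Check if "ebce" is a subsequence of "abebcdcbe"
Greedy scan:
  Position 0 ('a'): no match needed
  Position 1 ('b'): no match needed
  Position 2 ('e'): matches sub[0] = 'e'
  Position 3 ('b'): matches sub[1] = 'b'
  Position 4 ('c'): matches sub[2] = 'c'
  Position 5 ('d'): no match needed
  Position 6 ('c'): no match needed
  Position 7 ('b'): no match needed
  Position 8 ('e'): matches sub[3] = 'e'
All 4 characters matched => is a subsequence

1


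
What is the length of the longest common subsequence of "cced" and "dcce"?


LCS of "cced" and "dcce"
DP table:
           d    c    c    e
      0    0    0    0    0
  c   0    0    1    1    1
  c   0    0    1    2    2
  e   0    0    1    2    3
  d   0    1    1    2    3
LCS length = dp[4][4] = 3

3


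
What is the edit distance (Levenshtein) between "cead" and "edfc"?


Computing edit distance: "cead" -> "edfc"
DP table:
           e    d    f    c
      0    1    2    3    4
  c   1    1    2    3    3
  e   2    1    2    3    4
  a   3    2    2    3    4
  d   4    3    2    3    4
Edit distance = dp[4][4] = 4

4


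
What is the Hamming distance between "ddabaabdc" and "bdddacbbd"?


Comparing "ddabaabdc" and "bdddacbbd" position by position:
  Position 0: 'd' vs 'b' => differ
  Position 1: 'd' vs 'd' => same
  Position 2: 'a' vs 'd' => differ
  Position 3: 'b' vs 'd' => differ
  Position 4: 'a' vs 'a' => same
  Position 5: 'a' vs 'c' => differ
  Position 6: 'b' vs 'b' => same
  Position 7: 'd' vs 'b' => differ
  Position 8: 'c' vs 'd' => differ
Total differences (Hamming distance): 6

6


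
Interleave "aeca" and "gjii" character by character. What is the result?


Interleaving "aeca" and "gjii":
  Position 0: 'a' from first, 'g' from second => "ag"
  Position 1: 'e' from first, 'j' from second => "ej"
  Position 2: 'c' from first, 'i' from second => "ci"
  Position 3: 'a' from first, 'i' from second => "ai"
Result: agejciai

agejciai


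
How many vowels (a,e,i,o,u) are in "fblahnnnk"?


Input: fblahnnnk
Checking each character:
  'f' at position 0: consonant
  'b' at position 1: consonant
  'l' at position 2: consonant
  'a' at position 3: vowel (running total: 1)
  'h' at position 4: consonant
  'n' at position 5: consonant
  'n' at position 6: consonant
  'n' at position 7: consonant
  'k' at position 8: consonant
Total vowels: 1

1


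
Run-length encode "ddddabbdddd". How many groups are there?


Input: ddddabbdddd
Scanning for consecutive runs:
  Group 1: 'd' x 4 (positions 0-3)
  Group 2: 'a' x 1 (positions 4-4)
  Group 3: 'b' x 2 (positions 5-6)
  Group 4: 'd' x 4 (positions 7-10)
Total groups: 4

4


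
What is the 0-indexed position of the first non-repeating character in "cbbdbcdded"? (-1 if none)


Input: cbbdbcdded
Character frequencies:
  'b': 3
  'c': 2
  'd': 4
  'e': 1
Scanning left to right for freq == 1:
  Position 0 ('c'): freq=2, skip
  Position 1 ('b'): freq=3, skip
  Position 2 ('b'): freq=3, skip
  Position 3 ('d'): freq=4, skip
  Position 4 ('b'): freq=3, skip
  Position 5 ('c'): freq=2, skip
  Position 6 ('d'): freq=4, skip
  Position 7 ('d'): freq=4, skip
  Position 8 ('e'): unique! => answer = 8

8


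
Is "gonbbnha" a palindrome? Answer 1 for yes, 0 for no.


Input: gonbbnha
Reversed: ahnbbnog
  Compare pos 0 ('g') with pos 7 ('a'): MISMATCH
  Compare pos 1 ('o') with pos 6 ('h'): MISMATCH
  Compare pos 2 ('n') with pos 5 ('n'): match
  Compare pos 3 ('b') with pos 4 ('b'): match
Result: not a palindrome

0


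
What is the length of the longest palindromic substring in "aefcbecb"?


Input: "aefcbecb"
Checking substrings for palindromes:
  No multi-char palindromic substrings found
Longest palindromic substring: "a" with length 1

1


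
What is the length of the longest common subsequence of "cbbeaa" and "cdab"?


LCS of "cbbeaa" and "cdab"
DP table:
           c    d    a    b
      0    0    0    0    0
  c   0    1    1    1    1
  b   0    1    1    1    2
  b   0    1    1    1    2
  e   0    1    1    1    2
  a   0    1    1    2    2
  a   0    1    1    2    2
LCS length = dp[6][4] = 2

2


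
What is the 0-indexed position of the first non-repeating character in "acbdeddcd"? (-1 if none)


Input: acbdeddcd
Character frequencies:
  'a': 1
  'b': 1
  'c': 2
  'd': 4
  'e': 1
Scanning left to right for freq == 1:
  Position 0 ('a'): unique! => answer = 0

0


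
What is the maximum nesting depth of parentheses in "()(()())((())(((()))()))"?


Input: "()(()())((())(((()))()))"
Tracking depth:
  Position 0 '(': depth becomes 1
  Position 1 ')': depth becomes 0
  Position 2 '(': depth becomes 1
  Position 3 '(': depth becomes 2
  Position 4 ')': depth becomes 1
  Position 5 '(': depth becomes 2
  Position 6 ')': depth becomes 1
  Position 7 ')': depth becomes 0
  Position 8 '(': depth becomes 1
  Position 9 '(': depth becomes 2
  Position 10 '(': depth becomes 3
  Position 11 ')': depth becomes 2
  Position 12 ')': depth becomes 1
  Position 13 '(': depth becomes 2
  Position 14 '(': depth becomes 3
  Position 15 '(': depth becomes 4
  Position 16 '(': depth becomes 5
  Position 17 ')': depth becomes 4
  Position 18 ')': depth becomes 3
  Position 19 ')': depth becomes 2
  Position 20 '(': depth becomes 3
  Position 21 ')': depth becomes 2
  Position 22 ')': depth becomes 1
  Position 23 ')': depth becomes 0
Maximum depth reached: 5

5


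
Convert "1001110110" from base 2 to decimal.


Input: "1001110110" in base 2
Positional expansion:
  Digit '1' (value 1) x 2^9 = 512
  Digit '0' (value 0) x 2^8 = 0
  Digit '0' (value 0) x 2^7 = 0
  Digit '1' (value 1) x 2^6 = 64
  Digit '1' (value 1) x 2^5 = 32
  Digit '1' (value 1) x 2^4 = 16
  Digit '0' (value 0) x 2^3 = 0
  Digit '1' (value 1) x 2^2 = 4
  Digit '1' (value 1) x 2^1 = 2
  Digit '0' (value 0) x 2^0 = 0
Sum = 630

630


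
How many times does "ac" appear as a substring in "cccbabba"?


Searching for "ac" in "cccbabba"
Scanning each position:
  Position 0: "cc" => no
  Position 1: "cc" => no
  Position 2: "cb" => no
  Position 3: "ba" => no
  Position 4: "ab" => no
  Position 5: "bb" => no
  Position 6: "ba" => no
Total occurrences: 0

0


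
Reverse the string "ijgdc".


Input: ijgdc
Reading characters right to left:
  Position 4: 'c'
  Position 3: 'd'
  Position 2: 'g'
  Position 1: 'j'
  Position 0: 'i'
Reversed: cdgji

cdgji


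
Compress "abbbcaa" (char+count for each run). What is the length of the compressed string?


Input: abbbcaa
Runs:
  'a' x 1 => "a1"
  'b' x 3 => "b3"
  'c' x 1 => "c1"
  'a' x 2 => "a2"
Compressed: "a1b3c1a2"
Compressed length: 8

8


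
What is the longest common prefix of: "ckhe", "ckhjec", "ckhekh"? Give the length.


Words: ckhe, ckhjec, ckhekh
  Position 0: all 'c' => match
  Position 1: all 'k' => match
  Position 2: all 'h' => match
  Position 3: ('e', 'j', 'e') => mismatch, stop
LCP = "ckh" (length 3)

3


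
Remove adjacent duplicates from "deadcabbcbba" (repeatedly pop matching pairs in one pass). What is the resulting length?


Input: deadcabbcbba
Stack-based adjacent duplicate removal:
  Read 'd': push. Stack: d
  Read 'e': push. Stack: de
  Read 'a': push. Stack: dea
  Read 'd': push. Stack: dead
  Read 'c': push. Stack: deadc
  Read 'a': push. Stack: deadca
  Read 'b': push. Stack: deadcab
  Read 'b': matches stack top 'b' => pop. Stack: deadca
  Read 'c': push. Stack: deadcac
  Read 'b': push. Stack: deadcacb
  Read 'b': matches stack top 'b' => pop. Stack: deadcac
  Read 'a': push. Stack: deadcaca
Final stack: "deadcaca" (length 8)

8


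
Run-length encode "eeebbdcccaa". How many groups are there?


Input: eeebbdcccaa
Scanning for consecutive runs:
  Group 1: 'e' x 3 (positions 0-2)
  Group 2: 'b' x 2 (positions 3-4)
  Group 3: 'd' x 1 (positions 5-5)
  Group 4: 'c' x 3 (positions 6-8)
  Group 5: 'a' x 2 (positions 9-10)
Total groups: 5

5


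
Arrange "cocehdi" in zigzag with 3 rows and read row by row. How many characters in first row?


Zigzag "cocehdi" into 3 rows:
Placing characters:
  'c' => row 0
  'o' => row 1
  'c' => row 2
  'e' => row 1
  'h' => row 0
  'd' => row 1
  'i' => row 2
Rows:
  Row 0: "ch"
  Row 1: "oed"
  Row 2: "ci"
First row length: 2

2


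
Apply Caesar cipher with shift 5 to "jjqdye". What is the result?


Caesar cipher: shift "jjqdye" by 5
  'j' (pos 9) + 5 = pos 14 = 'o'
  'j' (pos 9) + 5 = pos 14 = 'o'
  'q' (pos 16) + 5 = pos 21 = 'v'
  'd' (pos 3) + 5 = pos 8 = 'i'
  'y' (pos 24) + 5 = pos 3 = 'd'
  'e' (pos 4) + 5 = pos 9 = 'j'
Result: oovidj

oovidj


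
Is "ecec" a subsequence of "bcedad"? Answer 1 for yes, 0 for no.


Check if "ecec" is a subsequence of "bcedad"
Greedy scan:
  Position 0 ('b'): no match needed
  Position 1 ('c'): no match needed
  Position 2 ('e'): matches sub[0] = 'e'
  Position 3 ('d'): no match needed
  Position 4 ('a'): no match needed
  Position 5 ('d'): no match needed
Only matched 1/4 characters => not a subsequence

0


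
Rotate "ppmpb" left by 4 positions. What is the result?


Input: "ppmpb", rotate left by 4
First 4 characters: "ppmp"
Remaining characters: "b"
Concatenate remaining + first: "b" + "ppmp" = "bppmp"

bppmp
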